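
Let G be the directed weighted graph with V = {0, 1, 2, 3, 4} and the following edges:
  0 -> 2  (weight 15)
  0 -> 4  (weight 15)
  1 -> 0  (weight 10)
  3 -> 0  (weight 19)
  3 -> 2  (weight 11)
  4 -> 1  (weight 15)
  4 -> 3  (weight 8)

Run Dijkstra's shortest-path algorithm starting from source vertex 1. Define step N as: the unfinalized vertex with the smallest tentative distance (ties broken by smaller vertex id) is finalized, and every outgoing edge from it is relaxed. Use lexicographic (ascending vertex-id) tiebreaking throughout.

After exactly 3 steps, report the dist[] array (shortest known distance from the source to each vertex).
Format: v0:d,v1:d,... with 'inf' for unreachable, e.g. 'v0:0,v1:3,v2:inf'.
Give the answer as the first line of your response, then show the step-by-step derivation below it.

v0:10,v1:0,v2:25,v3:inf,v4:25

step 1: dist = v0:10,v1:0,v2:inf,v3:inf,v4:inf
step 2: dist = v0:10,v1:0,v2:25,v3:inf,v4:25
step 3: dist = v0:10,v1:0,v2:25,v3:inf,v4:25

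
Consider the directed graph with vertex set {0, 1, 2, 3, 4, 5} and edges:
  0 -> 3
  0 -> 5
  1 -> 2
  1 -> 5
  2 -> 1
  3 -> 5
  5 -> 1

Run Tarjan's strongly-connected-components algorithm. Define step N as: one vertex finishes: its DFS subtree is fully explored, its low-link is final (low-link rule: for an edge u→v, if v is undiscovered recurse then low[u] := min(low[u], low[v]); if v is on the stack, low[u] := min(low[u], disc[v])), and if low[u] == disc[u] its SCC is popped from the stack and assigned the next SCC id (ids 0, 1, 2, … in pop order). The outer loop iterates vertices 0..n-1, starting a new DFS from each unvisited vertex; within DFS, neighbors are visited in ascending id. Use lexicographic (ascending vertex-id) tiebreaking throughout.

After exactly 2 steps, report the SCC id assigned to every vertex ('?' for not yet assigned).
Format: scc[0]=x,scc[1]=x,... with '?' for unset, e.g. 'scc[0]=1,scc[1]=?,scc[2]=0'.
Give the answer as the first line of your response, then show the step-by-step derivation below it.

scc[0]=?,scc[1]=?,scc[2]=?,scc[3]=?,scc[4]=?,scc[5]=?

step 1: low=(low[0]=0,low[1]=3,low[2]=3,low[3]=1,low[4]=?,low[5]=2); scc=(scc[0]=?,scc[1]=?,scc[2]=?,scc[3]=?,scc[4]=?,scc[5]=?)
step 2: low=(low[0]=0,low[1]=2,low[2]=3,low[3]=1,low[4]=?,low[5]=2); scc=(scc[0]=?,scc[1]=?,scc[2]=?,scc[3]=?,scc[4]=?,scc[5]=?)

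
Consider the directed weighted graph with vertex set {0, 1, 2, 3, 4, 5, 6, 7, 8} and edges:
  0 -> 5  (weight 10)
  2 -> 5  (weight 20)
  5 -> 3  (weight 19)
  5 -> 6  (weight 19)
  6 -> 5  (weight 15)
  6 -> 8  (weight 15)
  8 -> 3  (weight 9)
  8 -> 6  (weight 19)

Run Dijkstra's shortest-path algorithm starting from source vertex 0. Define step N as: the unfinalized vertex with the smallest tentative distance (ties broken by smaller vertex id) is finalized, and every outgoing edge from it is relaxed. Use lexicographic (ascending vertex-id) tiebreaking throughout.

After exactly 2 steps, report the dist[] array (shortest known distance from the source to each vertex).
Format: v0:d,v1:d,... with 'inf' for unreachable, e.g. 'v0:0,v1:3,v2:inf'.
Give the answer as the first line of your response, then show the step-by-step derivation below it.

v0:0,v1:inf,v2:inf,v3:29,v4:inf,v5:10,v6:29,v7:inf,v8:inf

step 1: dist = v0:0,v1:inf,v2:inf,v3:inf,v4:inf,v5:10,v6:inf,v7:inf,v8:inf
step 2: dist = v0:0,v1:inf,v2:inf,v3:29,v4:inf,v5:10,v6:29,v7:inf,v8:inf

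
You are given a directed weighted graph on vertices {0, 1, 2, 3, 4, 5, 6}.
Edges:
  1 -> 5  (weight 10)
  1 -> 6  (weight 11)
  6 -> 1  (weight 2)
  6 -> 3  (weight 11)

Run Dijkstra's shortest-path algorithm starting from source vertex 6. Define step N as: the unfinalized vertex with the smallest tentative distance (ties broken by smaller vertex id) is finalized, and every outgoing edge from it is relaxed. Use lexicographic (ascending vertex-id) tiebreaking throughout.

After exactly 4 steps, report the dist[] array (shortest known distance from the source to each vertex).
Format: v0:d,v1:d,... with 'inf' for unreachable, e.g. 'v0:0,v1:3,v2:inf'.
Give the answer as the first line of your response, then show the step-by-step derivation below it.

v0:inf,v1:2,v2:inf,v3:11,v4:inf,v5:12,v6:0

step 1: dist = v0:inf,v1:2,v2:inf,v3:11,v4:inf,v5:inf,v6:0
step 2: dist = v0:inf,v1:2,v2:inf,v3:11,v4:inf,v5:12,v6:0
step 3: dist = v0:inf,v1:2,v2:inf,v3:11,v4:inf,v5:12,v6:0
step 4: dist = v0:inf,v1:2,v2:inf,v3:11,v4:inf,v5:12,v6:0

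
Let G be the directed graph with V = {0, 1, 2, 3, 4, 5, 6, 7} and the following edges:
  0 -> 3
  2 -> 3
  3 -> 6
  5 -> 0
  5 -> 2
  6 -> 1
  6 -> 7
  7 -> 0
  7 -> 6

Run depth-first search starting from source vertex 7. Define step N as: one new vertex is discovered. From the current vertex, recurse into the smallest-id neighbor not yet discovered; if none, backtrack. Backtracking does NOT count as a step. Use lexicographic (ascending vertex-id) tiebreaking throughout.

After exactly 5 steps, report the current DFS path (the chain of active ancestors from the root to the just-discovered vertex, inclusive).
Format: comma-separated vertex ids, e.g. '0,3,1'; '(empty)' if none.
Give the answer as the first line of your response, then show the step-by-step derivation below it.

7,0,3,6,1

step 1: discover 7; path=7; order=7
step 2: discover 0; path=7>0; order=7,0
step 3: discover 3; path=7>0>3; order=7,0,3
step 4: discover 6; path=7>0>3>6; order=7,0,3,6
step 5: discover 1; path=7>0>3>6>1; order=7,0,3,6,1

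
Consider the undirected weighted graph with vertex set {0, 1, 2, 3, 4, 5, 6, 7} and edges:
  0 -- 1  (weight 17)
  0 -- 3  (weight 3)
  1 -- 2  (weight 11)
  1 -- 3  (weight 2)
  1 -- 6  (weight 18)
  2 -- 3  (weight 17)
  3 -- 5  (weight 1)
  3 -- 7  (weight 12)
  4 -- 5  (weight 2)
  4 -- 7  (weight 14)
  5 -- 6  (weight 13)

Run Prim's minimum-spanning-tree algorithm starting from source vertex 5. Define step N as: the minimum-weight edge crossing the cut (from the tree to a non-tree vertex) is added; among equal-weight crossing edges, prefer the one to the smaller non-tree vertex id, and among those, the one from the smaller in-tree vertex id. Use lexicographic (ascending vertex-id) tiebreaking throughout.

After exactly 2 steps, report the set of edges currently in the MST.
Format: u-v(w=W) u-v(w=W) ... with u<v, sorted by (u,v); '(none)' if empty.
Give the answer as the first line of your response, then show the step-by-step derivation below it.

1-3(w=2) 3-5(w=1)

step 1: add edge 3-5 (w=1); MST = {3-5(w=1)}
step 2: add edge 1-3 (w=2); MST = {1-3(w=2) 3-5(w=1)}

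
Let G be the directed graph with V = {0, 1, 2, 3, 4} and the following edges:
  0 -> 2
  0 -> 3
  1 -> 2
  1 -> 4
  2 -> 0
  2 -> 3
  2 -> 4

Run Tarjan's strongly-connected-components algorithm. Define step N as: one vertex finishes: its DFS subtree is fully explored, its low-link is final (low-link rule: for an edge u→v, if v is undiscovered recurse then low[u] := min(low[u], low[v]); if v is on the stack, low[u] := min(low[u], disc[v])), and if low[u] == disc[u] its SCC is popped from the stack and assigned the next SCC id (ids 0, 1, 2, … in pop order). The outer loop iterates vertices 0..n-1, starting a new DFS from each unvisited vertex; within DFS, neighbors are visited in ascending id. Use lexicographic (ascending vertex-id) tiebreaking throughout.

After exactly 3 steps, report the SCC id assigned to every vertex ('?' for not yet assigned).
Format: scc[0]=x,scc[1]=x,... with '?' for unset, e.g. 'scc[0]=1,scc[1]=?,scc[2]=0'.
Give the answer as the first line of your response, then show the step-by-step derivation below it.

scc[0]=?,scc[1]=?,scc[2]=?,scc[3]=0,scc[4]=1

step 1: low=(low[0]=0,low[1]=?,low[2]=0,low[3]=2,low[4]=?); scc=(scc[0]=?,scc[1]=?,scc[2]=?,scc[3]=0,scc[4]=?)
step 2: low=(low[0]=0,low[1]=?,low[2]=0,low[3]=2,low[4]=3); scc=(scc[0]=?,scc[1]=?,scc[2]=?,scc[3]=0,scc[4]=1)
step 3: low=(low[0]=0,low[1]=?,low[2]=0,low[3]=2,low[4]=3); scc=(scc[0]=?,scc[1]=?,scc[2]=?,scc[3]=0,scc[4]=1)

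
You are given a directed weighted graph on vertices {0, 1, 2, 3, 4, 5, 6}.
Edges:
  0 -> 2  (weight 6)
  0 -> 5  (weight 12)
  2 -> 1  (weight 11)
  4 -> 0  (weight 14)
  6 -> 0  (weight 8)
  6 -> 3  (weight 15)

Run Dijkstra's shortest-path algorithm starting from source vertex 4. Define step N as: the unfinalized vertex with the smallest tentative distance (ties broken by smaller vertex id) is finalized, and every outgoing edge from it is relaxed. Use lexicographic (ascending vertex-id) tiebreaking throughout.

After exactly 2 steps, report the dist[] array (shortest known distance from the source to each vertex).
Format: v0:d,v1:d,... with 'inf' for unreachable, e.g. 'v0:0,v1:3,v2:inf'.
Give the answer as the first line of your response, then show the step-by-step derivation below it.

v0:14,v1:inf,v2:20,v3:inf,v4:0,v5:26,v6:inf

step 1: dist = v0:14,v1:inf,v2:inf,v3:inf,v4:0,v5:inf,v6:inf
step 2: dist = v0:14,v1:inf,v2:20,v3:inf,v4:0,v5:26,v6:inf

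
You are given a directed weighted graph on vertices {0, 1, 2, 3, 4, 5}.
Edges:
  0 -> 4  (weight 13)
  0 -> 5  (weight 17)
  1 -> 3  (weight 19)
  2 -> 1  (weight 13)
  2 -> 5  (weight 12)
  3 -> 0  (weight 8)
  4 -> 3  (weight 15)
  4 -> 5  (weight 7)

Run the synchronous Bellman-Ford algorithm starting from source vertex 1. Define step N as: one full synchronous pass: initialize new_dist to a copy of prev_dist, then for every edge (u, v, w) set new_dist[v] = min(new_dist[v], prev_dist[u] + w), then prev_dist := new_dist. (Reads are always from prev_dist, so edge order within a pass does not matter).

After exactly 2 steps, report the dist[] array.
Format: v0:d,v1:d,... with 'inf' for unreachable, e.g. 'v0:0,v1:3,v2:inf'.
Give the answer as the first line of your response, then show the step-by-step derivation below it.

v0:27,v1:0,v2:inf,v3:19,v4:inf,v5:inf

step 1: dist = v0:inf,v1:0,v2:inf,v3:19,v4:inf,v5:inf
step 2: dist = v0:27,v1:0,v2:inf,v3:19,v4:inf,v5:inf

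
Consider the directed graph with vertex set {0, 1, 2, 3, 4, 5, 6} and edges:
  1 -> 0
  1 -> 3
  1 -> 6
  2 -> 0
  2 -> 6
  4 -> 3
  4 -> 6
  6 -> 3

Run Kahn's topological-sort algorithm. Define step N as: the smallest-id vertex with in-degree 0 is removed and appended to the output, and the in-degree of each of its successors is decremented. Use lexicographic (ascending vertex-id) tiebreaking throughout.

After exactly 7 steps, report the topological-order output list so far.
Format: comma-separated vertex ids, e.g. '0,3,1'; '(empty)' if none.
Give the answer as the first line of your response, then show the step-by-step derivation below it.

1,2,0,4,5,6,3

step 1: output 1; order=[1]; indeg=(1,0,0,2,0,0,2)
step 2: output 2; order=[1,2]; indeg=(0,0,0,2,0,0,1)
step 3: output 0; order=[1,2,0]; indeg=(0,0,0,2,0,0,1)
step 4: output 4; order=[1,2,0,4]; indeg=(0,0,0,1,0,0,0)
step 5: output 5; order=[1,2,0,4,5]; indeg=(0,0,0,1,0,0,0)
step 6: output 6; order=[1,2,0,4,5,6]; indeg=(0,0,0,0,0,0,0)
step 7: output 3; order=[1,2,0,4,5,6,3]; indeg=(0,0,0,0,0,0,0)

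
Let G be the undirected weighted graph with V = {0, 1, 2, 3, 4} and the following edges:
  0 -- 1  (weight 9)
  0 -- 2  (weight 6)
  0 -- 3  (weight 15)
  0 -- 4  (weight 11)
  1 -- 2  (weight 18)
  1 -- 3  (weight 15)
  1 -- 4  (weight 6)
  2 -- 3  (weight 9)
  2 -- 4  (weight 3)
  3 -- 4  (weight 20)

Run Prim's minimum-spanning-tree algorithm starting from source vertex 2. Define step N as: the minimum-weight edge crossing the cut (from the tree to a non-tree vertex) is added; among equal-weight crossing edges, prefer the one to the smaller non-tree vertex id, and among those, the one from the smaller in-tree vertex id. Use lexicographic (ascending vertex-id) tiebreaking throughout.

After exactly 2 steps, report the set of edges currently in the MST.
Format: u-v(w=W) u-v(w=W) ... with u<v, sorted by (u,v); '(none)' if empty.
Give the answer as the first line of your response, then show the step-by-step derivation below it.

0-2(w=6) 2-4(w=3)

step 1: add edge 2-4 (w=3); MST = {2-4(w=3)}
step 2: add edge 0-2 (w=6); MST = {0-2(w=6) 2-4(w=3)}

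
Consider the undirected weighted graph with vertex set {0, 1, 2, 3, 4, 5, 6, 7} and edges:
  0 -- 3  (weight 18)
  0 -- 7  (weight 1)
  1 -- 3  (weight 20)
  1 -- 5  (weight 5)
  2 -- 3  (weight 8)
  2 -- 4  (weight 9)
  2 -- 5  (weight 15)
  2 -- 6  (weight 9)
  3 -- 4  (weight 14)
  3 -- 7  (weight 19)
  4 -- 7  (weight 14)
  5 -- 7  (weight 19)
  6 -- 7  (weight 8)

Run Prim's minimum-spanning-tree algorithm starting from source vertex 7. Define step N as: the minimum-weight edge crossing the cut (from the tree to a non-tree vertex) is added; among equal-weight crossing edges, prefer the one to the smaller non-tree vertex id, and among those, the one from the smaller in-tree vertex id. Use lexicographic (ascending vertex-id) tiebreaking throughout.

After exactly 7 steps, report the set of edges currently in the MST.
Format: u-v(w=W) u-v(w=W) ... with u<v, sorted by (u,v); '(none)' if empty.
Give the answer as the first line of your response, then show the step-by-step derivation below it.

0-7(w=1) 1-5(w=5) 2-3(w=8) 2-4(w=9) 2-5(w=15) 2-6(w=9) 6-7(w=8)

step 1: add edge 0-7 (w=1); MST = {0-7(w=1)}
step 2: add edge 6-7 (w=8); MST = {0-7(w=1) 6-7(w=8)}
step 3: add edge 2-6 (w=9); MST = {0-7(w=1) 2-6(w=9) 6-7(w=8)}
step 4: add edge 2-3 (w=8); MST = {0-7(w=1) 2-3(w=8) 2-6(w=9) 6-7(w=8)}
step 5: add edge 2-4 (w=9); MST = {0-7(w=1) 2-3(w=8) 2-4(w=9) 2-6(w=9) 6-7(w=8)}
step 6: add edge 2-5 (w=15); MST = {0-7(w=1) 2-3(w=8) 2-4(w=9) 2-5(w=15) 2-6(w=9) 6-7(w=8)}
step 7: add edge 1-5 (w=5); MST = {0-7(w=1) 1-5(w=5) 2-3(w=8) 2-4(w=9) 2-5(w=15) 2-6(w=9) 6-7(w=8)}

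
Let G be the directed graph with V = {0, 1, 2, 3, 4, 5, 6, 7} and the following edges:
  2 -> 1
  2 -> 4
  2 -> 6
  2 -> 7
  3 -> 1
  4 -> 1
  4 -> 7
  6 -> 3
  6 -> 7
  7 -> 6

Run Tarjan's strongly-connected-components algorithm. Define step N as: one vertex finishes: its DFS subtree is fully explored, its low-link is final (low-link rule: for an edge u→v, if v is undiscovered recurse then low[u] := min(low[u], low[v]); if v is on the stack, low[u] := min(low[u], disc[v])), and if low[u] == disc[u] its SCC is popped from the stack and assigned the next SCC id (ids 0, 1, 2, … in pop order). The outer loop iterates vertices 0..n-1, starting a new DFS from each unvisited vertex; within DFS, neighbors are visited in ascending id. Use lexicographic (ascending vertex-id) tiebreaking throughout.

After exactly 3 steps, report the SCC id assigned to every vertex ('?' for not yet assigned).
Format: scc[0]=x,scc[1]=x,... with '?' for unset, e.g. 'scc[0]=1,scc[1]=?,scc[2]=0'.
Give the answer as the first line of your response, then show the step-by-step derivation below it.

scc[0]=0,scc[1]=1,scc[2]=?,scc[3]=2,scc[4]=?,scc[5]=?,scc[6]=?,scc[7]=?

step 1: low=(low[0]=0,low[1]=?,low[2]=?,low[3]=?,low[4]=?,low[5]=?,low[6]=?,low[7]=?); scc=(scc[0]=0,scc[1]=?,scc[2]=?,scc[3]=?,scc[4]=?,scc[5]=?,scc[6]=?,scc[7]=?)
step 2: low=(low[0]=0,low[1]=1,low[2]=?,low[3]=?,low[4]=?,low[5]=?,low[6]=?,low[7]=?); scc=(scc[0]=0,scc[1]=1,scc[2]=?,scc[3]=?,scc[4]=?,scc[5]=?,scc[6]=?,scc[7]=?)
step 3: low=(low[0]=0,low[1]=1,low[2]=2,low[3]=6,low[4]=3,low[5]=?,low[6]=5,low[7]=4); scc=(scc[0]=0,scc[1]=1,scc[2]=?,scc[3]=2,scc[4]=?,scc[5]=?,scc[6]=?,scc[7]=?)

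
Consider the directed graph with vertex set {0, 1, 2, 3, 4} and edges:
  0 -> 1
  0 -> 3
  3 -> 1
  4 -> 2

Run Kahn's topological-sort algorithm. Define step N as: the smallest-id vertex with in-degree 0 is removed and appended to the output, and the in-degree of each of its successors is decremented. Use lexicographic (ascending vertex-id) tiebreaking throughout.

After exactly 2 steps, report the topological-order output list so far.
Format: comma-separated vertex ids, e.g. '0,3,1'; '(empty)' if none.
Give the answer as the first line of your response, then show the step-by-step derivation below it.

0,3

step 1: output 0; order=[0]; indeg=(0,1,1,0,0)
step 2: output 3; order=[0,3]; indeg=(0,0,1,0,0)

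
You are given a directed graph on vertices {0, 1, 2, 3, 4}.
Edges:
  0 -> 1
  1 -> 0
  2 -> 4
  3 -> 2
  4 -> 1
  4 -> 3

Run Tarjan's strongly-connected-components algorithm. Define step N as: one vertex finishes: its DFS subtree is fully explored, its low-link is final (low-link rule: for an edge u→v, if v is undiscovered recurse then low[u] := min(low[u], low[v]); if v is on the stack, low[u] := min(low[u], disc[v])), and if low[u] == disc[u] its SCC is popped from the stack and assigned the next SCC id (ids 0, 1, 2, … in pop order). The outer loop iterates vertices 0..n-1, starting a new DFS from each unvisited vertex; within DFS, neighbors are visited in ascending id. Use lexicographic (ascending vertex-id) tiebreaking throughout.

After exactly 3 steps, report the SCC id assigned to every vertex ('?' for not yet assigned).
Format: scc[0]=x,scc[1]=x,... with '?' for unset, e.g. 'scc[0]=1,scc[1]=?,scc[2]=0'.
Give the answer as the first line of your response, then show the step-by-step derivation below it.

scc[0]=0,scc[1]=0,scc[2]=?,scc[3]=?,scc[4]=?

step 1: low=(low[0]=0,low[1]=0,low[2]=?,low[3]=?,low[4]=?); scc=(scc[0]=?,scc[1]=?,scc[2]=?,scc[3]=?,scc[4]=?)
step 2: low=(low[0]=0,low[1]=0,low[2]=?,low[3]=?,low[4]=?); scc=(scc[0]=0,scc[1]=0,scc[2]=?,scc[3]=?,scc[4]=?)
step 3: low=(low[0]=0,low[1]=0,low[2]=2,low[3]=2,low[4]=3); scc=(scc[0]=0,scc[1]=0,scc[2]=?,scc[3]=?,scc[4]=?)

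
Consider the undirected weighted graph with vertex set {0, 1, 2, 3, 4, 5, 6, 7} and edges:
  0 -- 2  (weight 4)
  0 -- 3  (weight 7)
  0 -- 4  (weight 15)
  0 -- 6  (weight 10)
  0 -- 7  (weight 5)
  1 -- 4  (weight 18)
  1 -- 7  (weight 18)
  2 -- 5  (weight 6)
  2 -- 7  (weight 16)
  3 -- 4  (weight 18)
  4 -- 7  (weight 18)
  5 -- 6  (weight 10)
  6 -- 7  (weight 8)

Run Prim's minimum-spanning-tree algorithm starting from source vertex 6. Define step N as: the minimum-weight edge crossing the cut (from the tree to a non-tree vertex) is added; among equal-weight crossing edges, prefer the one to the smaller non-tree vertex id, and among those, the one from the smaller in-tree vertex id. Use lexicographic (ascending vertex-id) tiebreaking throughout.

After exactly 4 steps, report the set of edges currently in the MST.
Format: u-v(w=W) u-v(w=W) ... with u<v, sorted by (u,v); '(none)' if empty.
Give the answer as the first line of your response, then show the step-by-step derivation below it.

0-2(w=4) 0-7(w=5) 2-5(w=6) 6-7(w=8)

step 1: add edge 6-7 (w=8); MST = {6-7(w=8)}
step 2: add edge 0-7 (w=5); MST = {0-7(w=5) 6-7(w=8)}
step 3: add edge 0-2 (w=4); MST = {0-2(w=4) 0-7(w=5) 6-7(w=8)}
step 4: add edge 2-5 (w=6); MST = {0-2(w=4) 0-7(w=5) 2-5(w=6) 6-7(w=8)}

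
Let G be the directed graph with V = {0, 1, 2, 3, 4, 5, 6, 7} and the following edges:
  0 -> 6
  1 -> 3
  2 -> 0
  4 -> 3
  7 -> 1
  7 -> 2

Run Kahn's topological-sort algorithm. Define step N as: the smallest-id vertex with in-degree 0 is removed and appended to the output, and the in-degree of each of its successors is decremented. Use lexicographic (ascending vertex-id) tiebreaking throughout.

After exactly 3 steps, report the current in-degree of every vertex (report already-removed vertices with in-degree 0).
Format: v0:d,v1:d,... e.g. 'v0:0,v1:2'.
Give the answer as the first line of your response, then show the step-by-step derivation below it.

v0:1,v1:0,v2:0,v3:1,v4:0,v5:0,v6:1,v7:0

step 1: output 4; order=[4]; indeg=(1,1,1,1,0,0,1,0)
step 2: output 5; order=[4,5]; indeg=(1,1,1,1,0,0,1,0)
step 3: output 7; order=[4,5,7]; indeg=(1,0,0,1,0,0,1,0)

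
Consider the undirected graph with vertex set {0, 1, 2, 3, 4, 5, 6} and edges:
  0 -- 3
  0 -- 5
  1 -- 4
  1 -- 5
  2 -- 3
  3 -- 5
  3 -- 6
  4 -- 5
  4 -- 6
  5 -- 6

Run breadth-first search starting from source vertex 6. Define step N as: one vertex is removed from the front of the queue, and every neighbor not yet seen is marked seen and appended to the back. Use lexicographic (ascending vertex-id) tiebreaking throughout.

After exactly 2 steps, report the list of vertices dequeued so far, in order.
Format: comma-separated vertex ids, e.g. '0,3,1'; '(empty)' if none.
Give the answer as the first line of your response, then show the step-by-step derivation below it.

6,3

step 1: dequeue 6; queue=[3,4,5]; order=6
step 2: dequeue 3; queue=[4,5,0,2]; order=6,3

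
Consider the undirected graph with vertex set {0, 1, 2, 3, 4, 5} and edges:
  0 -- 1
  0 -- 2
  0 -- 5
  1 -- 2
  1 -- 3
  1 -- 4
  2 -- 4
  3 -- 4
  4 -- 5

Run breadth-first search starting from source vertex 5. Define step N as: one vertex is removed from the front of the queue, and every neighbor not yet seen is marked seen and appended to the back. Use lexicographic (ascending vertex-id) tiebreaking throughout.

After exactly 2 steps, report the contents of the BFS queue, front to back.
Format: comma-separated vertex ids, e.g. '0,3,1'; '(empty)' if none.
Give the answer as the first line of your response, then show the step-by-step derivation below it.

4,1,2

step 1: dequeue 5; queue=[0,4]; order=5
step 2: dequeue 0; queue=[4,1,2]; order=5,0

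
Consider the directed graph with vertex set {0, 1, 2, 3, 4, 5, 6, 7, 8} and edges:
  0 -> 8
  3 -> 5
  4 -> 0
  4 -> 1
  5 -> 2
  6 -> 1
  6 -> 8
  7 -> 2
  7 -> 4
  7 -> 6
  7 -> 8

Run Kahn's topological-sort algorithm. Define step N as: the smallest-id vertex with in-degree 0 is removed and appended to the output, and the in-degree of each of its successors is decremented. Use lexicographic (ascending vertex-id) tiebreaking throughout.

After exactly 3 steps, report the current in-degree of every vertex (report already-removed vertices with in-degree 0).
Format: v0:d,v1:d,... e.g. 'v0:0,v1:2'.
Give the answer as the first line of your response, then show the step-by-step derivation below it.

v0:1,v1:2,v2:0,v3:0,v4:0,v5:0,v6:0,v7:0,v8:2

step 1: output 3; order=[3]; indeg=(1,2,2,0,1,0,1,0,3)
step 2: output 5; order=[3,5]; indeg=(1,2,1,0,1,0,1,0,3)
step 3: output 7; order=[3,5,7]; indeg=(1,2,0,0,0,0,0,0,2)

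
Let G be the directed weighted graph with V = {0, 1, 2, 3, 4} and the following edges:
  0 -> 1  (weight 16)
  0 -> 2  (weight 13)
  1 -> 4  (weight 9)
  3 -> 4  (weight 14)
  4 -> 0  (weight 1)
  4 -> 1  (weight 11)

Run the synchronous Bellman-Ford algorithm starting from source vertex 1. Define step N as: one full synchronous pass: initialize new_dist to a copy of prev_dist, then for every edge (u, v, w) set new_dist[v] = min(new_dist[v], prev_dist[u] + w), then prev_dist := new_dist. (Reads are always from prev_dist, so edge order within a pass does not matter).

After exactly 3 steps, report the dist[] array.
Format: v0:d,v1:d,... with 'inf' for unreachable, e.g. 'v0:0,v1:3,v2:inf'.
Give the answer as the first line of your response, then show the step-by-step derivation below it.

v0:10,v1:0,v2:23,v3:inf,v4:9

step 1: dist = v0:inf,v1:0,v2:inf,v3:inf,v4:9
step 2: dist = v0:10,v1:0,v2:inf,v3:inf,v4:9
step 3: dist = v0:10,v1:0,v2:23,v3:inf,v4:9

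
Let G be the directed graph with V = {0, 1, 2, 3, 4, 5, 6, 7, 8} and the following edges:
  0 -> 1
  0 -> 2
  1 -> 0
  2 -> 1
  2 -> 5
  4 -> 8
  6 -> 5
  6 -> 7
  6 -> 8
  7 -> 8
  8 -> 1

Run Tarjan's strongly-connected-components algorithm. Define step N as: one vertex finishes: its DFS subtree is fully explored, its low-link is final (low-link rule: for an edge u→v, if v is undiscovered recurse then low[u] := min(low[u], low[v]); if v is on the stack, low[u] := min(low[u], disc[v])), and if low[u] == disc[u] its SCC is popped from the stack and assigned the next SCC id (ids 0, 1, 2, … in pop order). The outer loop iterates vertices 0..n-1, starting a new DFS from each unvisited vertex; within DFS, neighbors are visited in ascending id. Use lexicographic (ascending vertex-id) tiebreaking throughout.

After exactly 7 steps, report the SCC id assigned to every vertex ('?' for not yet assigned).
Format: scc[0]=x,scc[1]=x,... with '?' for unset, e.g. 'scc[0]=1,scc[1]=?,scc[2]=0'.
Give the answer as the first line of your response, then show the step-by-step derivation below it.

scc[0]=1,scc[1]=1,scc[2]=1,scc[3]=2,scc[4]=4,scc[5]=0,scc[6]=?,scc[7]=?,scc[8]=3

step 1: low=(low[0]=0,low[1]=0,low[2]=?,low[3]=?,low[4]=?,low[5]=?,low[6]=?,low[7]=?,low[8]=?); scc=(scc[0]=?,scc[1]=?,scc[2]=?,scc[3]=?,scc[4]=?,scc[5]=?,scc[6]=?,scc[7]=?,scc[8]=?)
step 2: low=(low[0]=0,low[1]=0,low[2]=1,low[3]=?,low[4]=?,low[5]=3,low[6]=?,low[7]=?,low[8]=?); scc=(scc[0]=?,scc[1]=?,scc[2]=?,scc[3]=?,scc[4]=?,scc[5]=0,scc[6]=?,scc[7]=?,scc[8]=?)
step 3: low=(low[0]=0,low[1]=0,low[2]=1,low[3]=?,low[4]=?,low[5]=3,low[6]=?,low[7]=?,low[8]=?); scc=(scc[0]=?,scc[1]=?,scc[2]=?,scc[3]=?,scc[4]=?,scc[5]=0,scc[6]=?,scc[7]=?,scc[8]=?)
step 4: low=(low[0]=0,low[1]=0,low[2]=1,low[3]=?,low[4]=?,low[5]=3,low[6]=?,low[7]=?,low[8]=?); scc=(scc[0]=1,scc[1]=1,scc[2]=1,scc[3]=?,scc[4]=?,scc[5]=0,scc[6]=?,scc[7]=?,scc[8]=?)
step 5: low=(low[0]=0,low[1]=0,low[2]=1,low[3]=4,low[4]=?,low[5]=3,low[6]=?,low[7]=?,low[8]=?); scc=(scc[0]=1,scc[1]=1,scc[2]=1,scc[3]=2,scc[4]=?,scc[5]=0,scc[6]=?,scc[7]=?,scc[8]=?)
step 6: low=(low[0]=0,low[1]=0,low[2]=1,low[3]=4,low[4]=5,low[5]=3,low[6]=?,low[7]=?,low[8]=6); scc=(scc[0]=1,scc[1]=1,scc[2]=1,scc[3]=2,scc[4]=?,scc[5]=0,scc[6]=?,scc[7]=?,scc[8]=3)
step 7: low=(low[0]=0,low[1]=0,low[2]=1,low[3]=4,low[4]=5,low[5]=3,low[6]=?,low[7]=?,low[8]=6); scc=(scc[0]=1,scc[1]=1,scc[2]=1,scc[3]=2,scc[4]=4,scc[5]=0,scc[6]=?,scc[7]=?,scc[8]=3)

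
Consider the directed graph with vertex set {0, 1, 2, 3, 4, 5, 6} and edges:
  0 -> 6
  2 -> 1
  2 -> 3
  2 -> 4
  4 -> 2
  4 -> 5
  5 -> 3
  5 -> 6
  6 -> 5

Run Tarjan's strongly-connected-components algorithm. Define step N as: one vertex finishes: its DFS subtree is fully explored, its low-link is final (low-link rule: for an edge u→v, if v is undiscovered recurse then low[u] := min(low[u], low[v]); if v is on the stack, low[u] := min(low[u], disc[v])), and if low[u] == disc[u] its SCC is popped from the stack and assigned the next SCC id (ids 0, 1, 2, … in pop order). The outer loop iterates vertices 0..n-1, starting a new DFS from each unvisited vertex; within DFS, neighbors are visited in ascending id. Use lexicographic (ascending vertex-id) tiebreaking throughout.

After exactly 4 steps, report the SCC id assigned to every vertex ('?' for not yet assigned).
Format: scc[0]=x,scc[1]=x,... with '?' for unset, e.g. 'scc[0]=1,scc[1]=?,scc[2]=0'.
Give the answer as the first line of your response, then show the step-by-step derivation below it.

scc[0]=2,scc[1]=?,scc[2]=?,scc[3]=0,scc[4]=?,scc[5]=1,scc[6]=1

step 1: low=(low[0]=0,low[1]=?,low[2]=?,low[3]=3,low[4]=?,low[5]=2,low[6]=1); scc=(scc[0]=?,scc[1]=?,scc[2]=?,scc[3]=0,scc[4]=?,scc[5]=?,scc[6]=?)
step 2: low=(low[0]=0,low[1]=?,low[2]=?,low[3]=3,low[4]=?,low[5]=1,low[6]=1); scc=(scc[0]=?,scc[1]=?,scc[2]=?,scc[3]=0,scc[4]=?,scc[5]=?,scc[6]=?)
step 3: low=(low[0]=0,low[1]=?,low[2]=?,low[3]=3,low[4]=?,low[5]=1,low[6]=1); scc=(scc[0]=?,scc[1]=?,scc[2]=?,scc[3]=0,scc[4]=?,scc[5]=1,scc[6]=1)
step 4: low=(low[0]=0,low[1]=?,low[2]=?,low[3]=3,low[4]=?,low[5]=1,low[6]=1); scc=(scc[0]=2,scc[1]=?,scc[2]=?,scc[3]=0,scc[4]=?,scc[5]=1,scc[6]=1)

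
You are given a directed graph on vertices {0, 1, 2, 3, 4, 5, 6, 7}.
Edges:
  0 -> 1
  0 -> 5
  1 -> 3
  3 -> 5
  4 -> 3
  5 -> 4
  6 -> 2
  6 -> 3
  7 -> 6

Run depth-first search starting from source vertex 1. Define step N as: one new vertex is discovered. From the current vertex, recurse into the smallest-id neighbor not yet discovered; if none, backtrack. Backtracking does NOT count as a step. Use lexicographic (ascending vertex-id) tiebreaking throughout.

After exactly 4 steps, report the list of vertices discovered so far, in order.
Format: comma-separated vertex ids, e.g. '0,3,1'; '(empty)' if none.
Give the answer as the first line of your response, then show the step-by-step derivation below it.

1,3,5,4

step 1: discover 1; path=1; order=1
step 2: discover 3; path=1>3; order=1,3
step 3: discover 5; path=1>3>5; order=1,3,5
step 4: discover 4; path=1>3>5>4; order=1,3,5,4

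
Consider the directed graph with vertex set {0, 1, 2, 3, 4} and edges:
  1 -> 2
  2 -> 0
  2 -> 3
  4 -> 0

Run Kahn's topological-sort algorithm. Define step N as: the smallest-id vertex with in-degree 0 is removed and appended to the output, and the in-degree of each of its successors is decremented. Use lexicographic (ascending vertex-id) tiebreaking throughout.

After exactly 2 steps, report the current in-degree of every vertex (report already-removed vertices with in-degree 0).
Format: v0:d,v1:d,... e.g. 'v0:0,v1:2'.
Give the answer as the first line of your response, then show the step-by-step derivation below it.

v0:1,v1:0,v2:0,v3:0,v4:0

step 1: output 1; order=[1]; indeg=(2,0,0,1,0)
step 2: output 2; order=[1,2]; indeg=(1,0,0,0,0)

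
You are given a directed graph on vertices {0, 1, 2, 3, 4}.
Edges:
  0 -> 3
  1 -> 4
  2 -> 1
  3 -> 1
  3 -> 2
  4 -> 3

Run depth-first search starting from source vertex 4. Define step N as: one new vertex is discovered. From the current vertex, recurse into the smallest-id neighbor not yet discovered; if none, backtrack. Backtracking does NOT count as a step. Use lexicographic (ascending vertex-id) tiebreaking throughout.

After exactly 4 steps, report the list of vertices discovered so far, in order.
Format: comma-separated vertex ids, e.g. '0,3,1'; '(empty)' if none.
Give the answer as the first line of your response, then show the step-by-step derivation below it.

4,3,1,2

step 1: discover 4; path=4; order=4
step 2: discover 3; path=4>3; order=4,3
step 3: discover 1; path=4>3>1; order=4,3,1
step 4: discover 2; path=4>3>2; order=4,3,1,2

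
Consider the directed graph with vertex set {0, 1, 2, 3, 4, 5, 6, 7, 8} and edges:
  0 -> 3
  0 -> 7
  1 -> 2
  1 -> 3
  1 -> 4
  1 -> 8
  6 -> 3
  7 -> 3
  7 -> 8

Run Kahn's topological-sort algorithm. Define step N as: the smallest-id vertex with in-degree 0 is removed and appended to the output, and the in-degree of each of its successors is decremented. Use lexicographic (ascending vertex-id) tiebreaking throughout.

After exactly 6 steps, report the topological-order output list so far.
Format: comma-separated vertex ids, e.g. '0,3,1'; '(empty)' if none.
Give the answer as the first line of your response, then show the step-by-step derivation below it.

0,1,2,4,5,6

step 1: output 0; order=[0]; indeg=(0,0,1,3,1,0,0,0,2)
step 2: output 1; order=[0,1]; indeg=(0,0,0,2,0,0,0,0,1)
step 3: output 2; order=[0,1,2]; indeg=(0,0,0,2,0,0,0,0,1)
step 4: output 4; order=[0,1,2,4]; indeg=(0,0,0,2,0,0,0,0,1)
step 5: output 5; order=[0,1,2,4,5]; indeg=(0,0,0,2,0,0,0,0,1)
step 6: output 6; order=[0,1,2,4,5,6]; indeg=(0,0,0,1,0,0,0,0,1)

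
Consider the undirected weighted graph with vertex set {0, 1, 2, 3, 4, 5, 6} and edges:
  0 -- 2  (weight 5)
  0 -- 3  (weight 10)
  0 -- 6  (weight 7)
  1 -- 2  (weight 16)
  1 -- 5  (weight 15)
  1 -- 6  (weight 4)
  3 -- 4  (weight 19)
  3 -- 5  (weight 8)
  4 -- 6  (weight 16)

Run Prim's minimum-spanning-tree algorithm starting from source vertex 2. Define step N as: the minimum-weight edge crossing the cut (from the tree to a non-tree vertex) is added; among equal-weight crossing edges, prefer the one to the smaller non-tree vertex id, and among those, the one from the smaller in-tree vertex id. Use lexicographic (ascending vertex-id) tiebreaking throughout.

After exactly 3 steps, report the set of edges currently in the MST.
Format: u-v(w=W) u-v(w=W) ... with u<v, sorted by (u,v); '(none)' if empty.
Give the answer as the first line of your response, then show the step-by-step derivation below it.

0-2(w=5) 0-6(w=7) 1-6(w=4)

step 1: add edge 0-2 (w=5); MST = {0-2(w=5)}
step 2: add edge 0-6 (w=7); MST = {0-2(w=5) 0-6(w=7)}
step 3: add edge 1-6 (w=4); MST = {0-2(w=5) 0-6(w=7) 1-6(w=4)}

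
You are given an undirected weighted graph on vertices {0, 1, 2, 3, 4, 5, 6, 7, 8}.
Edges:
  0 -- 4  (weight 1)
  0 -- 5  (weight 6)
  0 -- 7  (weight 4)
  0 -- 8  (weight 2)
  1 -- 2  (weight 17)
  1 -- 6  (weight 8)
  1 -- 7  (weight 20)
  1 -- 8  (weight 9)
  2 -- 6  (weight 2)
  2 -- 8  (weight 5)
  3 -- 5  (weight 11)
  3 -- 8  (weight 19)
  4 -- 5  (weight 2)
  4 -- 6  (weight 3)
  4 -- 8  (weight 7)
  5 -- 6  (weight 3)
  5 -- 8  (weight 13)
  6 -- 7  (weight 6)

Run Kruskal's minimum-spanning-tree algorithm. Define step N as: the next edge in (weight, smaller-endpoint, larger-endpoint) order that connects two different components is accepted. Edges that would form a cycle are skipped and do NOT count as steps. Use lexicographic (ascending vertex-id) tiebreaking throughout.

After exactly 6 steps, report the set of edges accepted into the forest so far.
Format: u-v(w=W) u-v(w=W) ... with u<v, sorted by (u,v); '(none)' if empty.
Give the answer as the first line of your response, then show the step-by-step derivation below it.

0-4(w=1) 0-7(w=4) 0-8(w=2) 2-6(w=2) 4-5(w=2) 4-6(w=3)

step 1: add edge 0-4 (w=1); MST = {0-4(w=1)}
step 2: add edge 0-8 (w=2); MST = {0-4(w=1) 0-8(w=2)}
step 3: add edge 2-6 (w=2); MST = {0-4(w=1) 0-8(w=2) 2-6(w=2)}
step 4: add edge 4-5 (w=2); MST = {0-4(w=1) 0-8(w=2) 2-6(w=2) 4-5(w=2)}
step 5: add edge 4-6 (w=3); MST = {0-4(w=1) 0-8(w=2) 2-6(w=2) 4-5(w=2) 4-6(w=3)}
step 6: add edge 0-7 (w=4); MST = {0-4(w=1) 0-7(w=4) 0-8(w=2) 2-6(w=2) 4-5(w=2) 4-6(w=3)}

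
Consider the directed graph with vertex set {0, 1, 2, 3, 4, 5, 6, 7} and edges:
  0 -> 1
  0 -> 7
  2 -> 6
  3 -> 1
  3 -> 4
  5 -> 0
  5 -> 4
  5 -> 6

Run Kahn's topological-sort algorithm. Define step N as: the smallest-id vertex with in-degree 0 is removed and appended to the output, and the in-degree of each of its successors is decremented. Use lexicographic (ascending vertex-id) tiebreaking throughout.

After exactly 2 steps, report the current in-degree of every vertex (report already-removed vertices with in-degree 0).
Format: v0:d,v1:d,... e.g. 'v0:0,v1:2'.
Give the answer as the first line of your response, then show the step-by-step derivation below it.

v0:1,v1:1,v2:0,v3:0,v4:1,v5:0,v6:1,v7:1

step 1: output 2; order=[2]; indeg=(1,2,0,0,2,0,1,1)
step 2: output 3; order=[2,3]; indeg=(1,1,0,0,1,0,1,1)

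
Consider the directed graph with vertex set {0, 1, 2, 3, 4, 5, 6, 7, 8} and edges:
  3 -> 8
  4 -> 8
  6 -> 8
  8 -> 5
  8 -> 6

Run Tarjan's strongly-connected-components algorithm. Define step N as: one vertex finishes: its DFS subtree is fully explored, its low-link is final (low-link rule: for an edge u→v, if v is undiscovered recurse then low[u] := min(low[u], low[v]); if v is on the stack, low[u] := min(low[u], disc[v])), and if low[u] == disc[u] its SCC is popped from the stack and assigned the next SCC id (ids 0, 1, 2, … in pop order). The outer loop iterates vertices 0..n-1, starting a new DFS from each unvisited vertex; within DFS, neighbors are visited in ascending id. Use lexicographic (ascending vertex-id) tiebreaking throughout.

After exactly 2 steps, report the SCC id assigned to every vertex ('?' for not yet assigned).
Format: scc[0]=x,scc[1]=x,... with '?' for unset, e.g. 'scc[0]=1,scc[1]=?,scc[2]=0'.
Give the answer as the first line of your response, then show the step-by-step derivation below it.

scc[0]=0,scc[1]=1,scc[2]=?,scc[3]=?,scc[4]=?,scc[5]=?,scc[6]=?,scc[7]=?,scc[8]=?

step 1: low=(low[0]=0,low[1]=?,low[2]=?,low[3]=?,low[4]=?,low[5]=?,low[6]=?,low[7]=?,low[8]=?); scc=(scc[0]=0,scc[1]=?,scc[2]=?,scc[3]=?,scc[4]=?,scc[5]=?,scc[6]=?,scc[7]=?,scc[8]=?)
step 2: low=(low[0]=0,low[1]=1,low[2]=?,low[3]=?,low[4]=?,low[5]=?,low[6]=?,low[7]=?,low[8]=?); scc=(scc[0]=0,scc[1]=1,scc[2]=?,scc[3]=?,scc[4]=?,scc[5]=?,scc[6]=?,scc[7]=?,scc[8]=?)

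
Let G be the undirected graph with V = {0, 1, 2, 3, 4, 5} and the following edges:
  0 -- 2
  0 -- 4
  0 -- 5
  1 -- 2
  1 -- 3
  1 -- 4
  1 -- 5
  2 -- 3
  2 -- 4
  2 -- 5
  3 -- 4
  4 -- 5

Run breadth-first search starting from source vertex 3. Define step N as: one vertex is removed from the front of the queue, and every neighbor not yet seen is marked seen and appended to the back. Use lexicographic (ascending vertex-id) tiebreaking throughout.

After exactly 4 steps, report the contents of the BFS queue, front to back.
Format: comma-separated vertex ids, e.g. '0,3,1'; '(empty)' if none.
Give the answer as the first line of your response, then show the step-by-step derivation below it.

5,0

step 1: dequeue 3; queue=[1,2,4]; order=3
step 2: dequeue 1; queue=[2,4,5]; order=3,1
step 3: dequeue 2; queue=[4,5,0]; order=3,1,2
step 4: dequeue 4; queue=[5,0]; order=3,1,2,4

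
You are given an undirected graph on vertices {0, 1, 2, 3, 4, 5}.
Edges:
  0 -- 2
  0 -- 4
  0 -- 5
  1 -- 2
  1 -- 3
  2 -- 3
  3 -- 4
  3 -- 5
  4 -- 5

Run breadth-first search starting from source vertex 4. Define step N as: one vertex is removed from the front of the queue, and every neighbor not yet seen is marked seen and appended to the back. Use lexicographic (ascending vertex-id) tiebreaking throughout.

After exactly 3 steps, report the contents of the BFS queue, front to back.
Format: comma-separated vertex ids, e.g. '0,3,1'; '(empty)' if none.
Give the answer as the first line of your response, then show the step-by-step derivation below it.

5,2,1

step 1: dequeue 4; queue=[0,3,5]; order=4
step 2: dequeue 0; queue=[3,5,2]; order=4,0
step 3: dequeue 3; queue=[5,2,1]; order=4,0,3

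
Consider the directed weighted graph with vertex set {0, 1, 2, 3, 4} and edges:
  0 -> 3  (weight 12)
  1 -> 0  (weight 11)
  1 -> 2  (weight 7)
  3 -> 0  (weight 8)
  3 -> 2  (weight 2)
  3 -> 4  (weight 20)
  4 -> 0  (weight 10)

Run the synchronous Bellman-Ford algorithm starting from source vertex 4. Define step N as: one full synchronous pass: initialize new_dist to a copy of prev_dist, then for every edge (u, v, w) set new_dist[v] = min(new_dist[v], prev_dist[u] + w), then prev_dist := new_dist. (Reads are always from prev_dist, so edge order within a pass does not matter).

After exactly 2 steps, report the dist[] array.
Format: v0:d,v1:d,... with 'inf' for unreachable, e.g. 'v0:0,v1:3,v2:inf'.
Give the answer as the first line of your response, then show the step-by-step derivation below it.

v0:10,v1:inf,v2:inf,v3:22,v4:0

step 1: dist = v0:10,v1:inf,v2:inf,v3:inf,v4:0
step 2: dist = v0:10,v1:inf,v2:inf,v3:22,v4:0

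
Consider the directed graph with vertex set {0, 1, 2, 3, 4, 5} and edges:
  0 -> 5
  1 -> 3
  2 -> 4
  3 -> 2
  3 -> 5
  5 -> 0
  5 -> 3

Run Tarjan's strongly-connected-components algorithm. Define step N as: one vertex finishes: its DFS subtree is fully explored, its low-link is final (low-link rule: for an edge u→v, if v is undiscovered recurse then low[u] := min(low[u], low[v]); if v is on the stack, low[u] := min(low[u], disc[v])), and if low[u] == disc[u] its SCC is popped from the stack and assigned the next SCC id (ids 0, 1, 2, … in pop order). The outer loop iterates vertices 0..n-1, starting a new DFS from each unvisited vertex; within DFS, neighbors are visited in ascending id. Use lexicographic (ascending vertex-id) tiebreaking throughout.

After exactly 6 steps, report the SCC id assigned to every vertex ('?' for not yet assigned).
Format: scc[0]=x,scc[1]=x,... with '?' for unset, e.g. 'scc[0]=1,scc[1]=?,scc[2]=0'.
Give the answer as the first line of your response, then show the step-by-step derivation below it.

scc[0]=2,scc[1]=3,scc[2]=1,scc[3]=2,scc[4]=0,scc[5]=2

step 1: low=(low[0]=0,low[1]=?,low[2]=3,low[3]=2,low[4]=4,low[5]=0); scc=(scc[0]=?,scc[1]=?,scc[2]=?,scc[3]=?,scc[4]=0,scc[5]=?)
step 2: low=(low[0]=0,low[1]=?,low[2]=3,low[3]=2,low[4]=4,low[5]=0); scc=(scc[0]=?,scc[1]=?,scc[2]=1,scc[3]=?,scc[4]=0,scc[5]=?)
step 3: low=(low[0]=0,low[1]=?,low[2]=3,low[3]=1,low[4]=4,low[5]=0); scc=(scc[0]=?,scc[1]=?,scc[2]=1,scc[3]=?,scc[4]=0,scc[5]=?)
step 4: low=(low[0]=0,low[1]=?,low[2]=3,low[3]=1,low[4]=4,low[5]=0); scc=(scc[0]=?,scc[1]=?,scc[2]=1,scc[3]=?,scc[4]=0,scc[5]=?)
step 5: low=(low[0]=0,low[1]=?,low[2]=3,low[3]=1,low[4]=4,low[5]=0); scc=(scc[0]=2,scc[1]=?,scc[2]=1,scc[3]=2,scc[4]=0,scc[5]=2)
step 6: low=(low[0]=0,low[1]=5,low[2]=3,low[3]=1,low[4]=4,low[5]=0); scc=(scc[0]=2,scc[1]=3,scc[2]=1,scc[3]=2,scc[4]=0,scc[5]=2)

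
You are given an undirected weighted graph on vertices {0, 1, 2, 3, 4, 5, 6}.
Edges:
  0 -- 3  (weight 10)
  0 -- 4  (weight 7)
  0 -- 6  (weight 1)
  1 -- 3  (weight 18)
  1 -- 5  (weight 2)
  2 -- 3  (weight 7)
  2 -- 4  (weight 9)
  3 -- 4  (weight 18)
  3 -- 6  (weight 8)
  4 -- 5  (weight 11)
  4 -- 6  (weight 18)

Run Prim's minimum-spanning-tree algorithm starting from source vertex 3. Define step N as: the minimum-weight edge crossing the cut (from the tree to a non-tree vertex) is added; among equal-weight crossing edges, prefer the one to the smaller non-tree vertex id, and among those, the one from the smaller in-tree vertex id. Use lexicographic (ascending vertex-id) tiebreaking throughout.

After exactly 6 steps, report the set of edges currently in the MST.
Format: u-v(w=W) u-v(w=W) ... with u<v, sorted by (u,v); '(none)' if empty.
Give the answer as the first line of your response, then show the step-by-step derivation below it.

0-4(w=7) 0-6(w=1) 1-5(w=2) 2-3(w=7) 3-6(w=8) 4-5(w=11)

step 1: add edge 2-3 (w=7); MST = {2-3(w=7)}
step 2: add edge 3-6 (w=8); MST = {2-3(w=7) 3-6(w=8)}
step 3: add edge 0-6 (w=1); MST = {0-6(w=1) 2-3(w=7) 3-6(w=8)}
step 4: add edge 0-4 (w=7); MST = {0-4(w=7) 0-6(w=1) 2-3(w=7) 3-6(w=8)}
step 5: add edge 4-5 (w=11); MST = {0-4(w=7) 0-6(w=1) 2-3(w=7) 3-6(w=8) 4-5(w=11)}
step 6: add edge 1-5 (w=2); MST = {0-4(w=7) 0-6(w=1) 1-5(w=2) 2-3(w=7) 3-6(w=8) 4-5(w=11)}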